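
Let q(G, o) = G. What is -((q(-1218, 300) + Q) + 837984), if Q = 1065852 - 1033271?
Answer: -869347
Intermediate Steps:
Q = 32581
-((q(-1218, 300) + Q) + 837984) = -((-1218 + 32581) + 837984) = -(31363 + 837984) = -1*869347 = -869347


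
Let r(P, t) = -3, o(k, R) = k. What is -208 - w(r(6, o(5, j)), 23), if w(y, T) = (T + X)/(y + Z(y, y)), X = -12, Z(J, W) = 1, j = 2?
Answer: -405/2 ≈ -202.50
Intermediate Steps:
w(y, T) = (-12 + T)/(1 + y) (w(y, T) = (T - 12)/(y + 1) = (-12 + T)/(1 + y))
-208 - w(r(6, o(5, j)), 23) = -208 - (-12 + 23)/(1 - 3) = -208 - 11/(-2) = -208 - (-1)*11/2 = -208 - 1*(-11/2) = -208 + 11/2 = -405/2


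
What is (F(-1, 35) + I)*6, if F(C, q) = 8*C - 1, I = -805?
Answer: -4884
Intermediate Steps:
F(C, q) = -1 + 8*C
(F(-1, 35) + I)*6 = ((-1 + 8*(-1)) - 805)*6 = ((-1 - 8) - 805)*6 = (-9 - 805)*6 = -814*6 = -4884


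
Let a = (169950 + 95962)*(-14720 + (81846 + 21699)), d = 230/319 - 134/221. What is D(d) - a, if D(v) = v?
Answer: -1665160535058516/70499 ≈ -2.3620e+10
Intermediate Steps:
d = 8084/70499 (d = 230*(1/319) - 134*1/221 = 230/319 - 134/221 = 8084/70499 ≈ 0.11467)
a = 23619633400 (a = 265912*(-14720 + 103545) = 265912*88825 = 23619633400)
D(d) - a = 8084/70499 - 1*23619633400 = 8084/70499 - 23619633400 = -1665160535058516/70499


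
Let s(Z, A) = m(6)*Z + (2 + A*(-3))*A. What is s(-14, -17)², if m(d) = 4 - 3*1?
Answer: 837225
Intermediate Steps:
m(d) = 1 (m(d) = 4 - 3 = 1)
s(Z, A) = Z + A*(2 - 3*A) (s(Z, A) = 1*Z + (2 + A*(-3))*A = Z + (2 - 3*A)*A = Z + A*(2 - 3*A))
s(-14, -17)² = (-14 - 3*(-17)² + 2*(-17))² = (-14 - 3*289 - 34)² = (-14 - 867 - 34)² = (-915)² = 837225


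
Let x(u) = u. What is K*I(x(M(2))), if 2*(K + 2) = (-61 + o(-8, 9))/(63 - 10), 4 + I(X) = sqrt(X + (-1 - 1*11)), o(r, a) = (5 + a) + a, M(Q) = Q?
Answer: 500/53 - 125*I*sqrt(10)/53 ≈ 9.434 - 7.4582*I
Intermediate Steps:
o(r, a) = 5 + 2*a
I(X) = -4 + sqrt(-12 + X) (I(X) = -4 + sqrt(X + (-1 - 1*11)) = -4 + sqrt(X + (-1 - 11)) = -4 + sqrt(X - 12) = -4 + sqrt(-12 + X))
K = -125/53 (K = -2 + ((-61 + (5 + 2*9))/(63 - 10))/2 = -2 + ((-61 + (5 + 18))/53)/2 = -2 + ((-61 + 23)*(1/53))/2 = -2 + (-38*1/53)/2 = -2 + (1/2)*(-38/53) = -2 - 19/53 = -125/53 ≈ -2.3585)
K*I(x(M(2))) = -125*(-4 + sqrt(-12 + 2))/53 = -125*(-4 + sqrt(-10))/53 = -125*(-4 + I*sqrt(10))/53 = 500/53 - 125*I*sqrt(10)/53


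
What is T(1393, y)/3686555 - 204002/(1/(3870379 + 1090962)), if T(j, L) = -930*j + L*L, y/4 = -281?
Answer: -3731248900444992624/3686555 ≈ -1.0121e+12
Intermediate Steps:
y = -1124 (y = 4*(-281) = -1124)
T(j, L) = L**2 - 930*j (T(j, L) = -930*j + L**2 = L**2 - 930*j)
T(1393, y)/3686555 - 204002/(1/(3870379 + 1090962)) = ((-1124)**2 - 930*1393)/3686555 - 204002/(1/(3870379 + 1090962)) = (1263376 - 1295490)*(1/3686555) - 204002/(1/4961341) = -32114*1/3686555 - 204002/1/4961341 = -32114/3686555 - 204002*4961341 = -32114/3686555 - 1012123486682 = -3731248900444992624/3686555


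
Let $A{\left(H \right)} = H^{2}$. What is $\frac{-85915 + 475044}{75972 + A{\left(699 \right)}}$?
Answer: $\frac{389129}{564573} \approx 0.68925$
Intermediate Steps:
$\frac{-85915 + 475044}{75972 + A{\left(699 \right)}} = \frac{-85915 + 475044}{75972 + 699^{2}} = \frac{389129}{75972 + 488601} = \frac{389129}{564573}$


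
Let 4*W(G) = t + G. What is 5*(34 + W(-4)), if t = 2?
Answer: 335/2 ≈ 167.50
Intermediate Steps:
W(G) = ½ + G/4 (W(G) = (2 + G)/4 = ½ + G/4)
5*(34 + W(-4)) = 5*(34 + (½ + (¼)*(-4))) = 5*(34 + (½ - 1)) = 5*(34 - ½) = 5*(67/2) = 335/2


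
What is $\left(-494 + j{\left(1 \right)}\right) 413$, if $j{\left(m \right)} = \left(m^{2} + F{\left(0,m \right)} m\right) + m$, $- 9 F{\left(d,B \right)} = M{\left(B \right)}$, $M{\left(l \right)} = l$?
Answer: $- \frac{1829177}{9} \approx -2.0324 \cdot 10^{5}$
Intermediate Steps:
$F{\left(d,B \right)} = - \frac{B}{9}$
$j{\left(m \right)} = m + \frac{8 m^{2}}{9}$ ($j{\left(m \right)} = \left(m^{2} + - \frac{m}{9} m\right) + m = \left(m^{2} - \frac{m^{2}}{9}\right) + m = \frac{8 m^{2}}{9} + m = m + \frac{8 m^{2}}{9}$)
$\left(-494 + j{\left(1 \right)}\right) 413 = \left(-494 + \frac{1}{9} \cdot 1 \left(9 + 8 \cdot 1\right)\right) 413 = \left(-494 + \frac{1}{9} \cdot 1 \left(9 + 8\right)\right) 413 = \left(-494 + \frac{1}{9} \cdot 1 \cdot 17\right) 413 = \left(-494 + \frac{17}{9}\right) 413 = \left(- \frac{4429}{9}\right) 413 = - \frac{1829177}{9}$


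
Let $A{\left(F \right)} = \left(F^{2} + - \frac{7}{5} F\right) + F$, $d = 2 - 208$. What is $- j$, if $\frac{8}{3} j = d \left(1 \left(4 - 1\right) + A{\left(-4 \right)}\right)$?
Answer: $\frac{31827}{20} \approx 1591.3$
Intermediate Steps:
$d = -206$
$A{\left(F \right)} = F^{2} - \frac{2 F}{5}$ ($A{\left(F \right)} = \left(F^{2} + \left(-7\right) \frac{1}{5} F\right) + F = \left(F^{2} - \frac{7 F}{5}\right) + F = F^{2} - \frac{2 F}{5}$)
$j = - \frac{31827}{20}$ ($j = \frac{3 \left(- 206 \left(1 \left(4 - 1\right) + \frac{1}{5} \left(-4\right) \left(-2 + 5 \left(-4\right)\right)\right)\right)}{8} = \frac{3 \left(- 206 \left(1 \cdot 3 + \frac{1}{5} \left(-4\right) \left(-2 - 20\right)\right)\right)}{8} = \frac{3 \left(- 206 \left(3 + \frac{1}{5} \left(-4\right) \left(-22\right)\right)\right)}{8} = \frac{3 \left(- 206 \left(3 + \frac{88}{5}\right)\right)}{8} = \frac{3 \left(\left(-206\right) \frac{103}{5}\right)}{8} = \frac{3}{8} \left(- \frac{21218}{5}\right) = - \frac{31827}{20} \approx -1591.3$)
$- j = \left(-1\right) \left(- \frac{31827}{20}\right) = \frac{31827}{20}$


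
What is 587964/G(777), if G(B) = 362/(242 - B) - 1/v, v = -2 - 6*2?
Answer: -1467950120/1511 ≈ -9.7151e+5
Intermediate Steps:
v = -14 (v = -2 - 12 = -14)
G(B) = 1/14 + 362/(242 - B) (G(B) = 362/(242 - B) - 1/(-14) = 362/(242 - B) - 1*(-1/14) = 362/(242 - B) + 1/14 = 1/14 + 362/(242 - B))
587964/G(777) = 587964/(((-5310 + 777)/(14*(-242 + 777)))) = 587964/(((1/14)*(-4533)/535)) = 587964/(((1/14)*(1/535)*(-4533))) = 587964/(-4533/7490) = 587964*(-7490/4533) = -1467950120/1511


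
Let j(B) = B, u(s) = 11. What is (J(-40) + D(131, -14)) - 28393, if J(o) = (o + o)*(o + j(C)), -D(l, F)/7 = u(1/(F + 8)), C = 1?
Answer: -25350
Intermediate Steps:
D(l, F) = -77 (D(l, F) = -7*11 = -77)
J(o) = 2*o*(1 + o) (J(o) = (o + o)*(o + 1) = (2*o)*(1 + o) = 2*o*(1 + o))
(J(-40) + D(131, -14)) - 28393 = (2*(-40)*(1 - 40) - 77) - 28393 = (2*(-40)*(-39) - 77) - 28393 = (3120 - 77) - 28393 = 3043 - 28393 = -25350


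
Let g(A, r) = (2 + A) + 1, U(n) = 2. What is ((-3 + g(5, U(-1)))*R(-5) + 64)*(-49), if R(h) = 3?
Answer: -3871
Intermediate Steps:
g(A, r) = 3 + A
((-3 + g(5, U(-1)))*R(-5) + 64)*(-49) = ((-3 + (3 + 5))*3 + 64)*(-49) = ((-3 + 8)*3 + 64)*(-49) = (5*3 + 64)*(-49) = (15 + 64)*(-49) = 79*(-49) = -3871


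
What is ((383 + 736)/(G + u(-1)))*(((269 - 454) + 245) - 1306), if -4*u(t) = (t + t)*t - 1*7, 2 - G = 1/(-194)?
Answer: -180326104/421 ≈ -4.2833e+5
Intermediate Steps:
G = 389/194 (G = 2 - 1/(-194) = 2 - 1*(-1/194) = 2 + 1/194 = 389/194 ≈ 2.0052)
u(t) = 7/4 - t²/2 (u(t) = -((t + t)*t - 1*7)/4 = -((2*t)*t - 7)/4 = -(2*t² - 7)/4 = -(-7 + 2*t²)/4 = 7/4 - t²/2)
((383 + 736)/(G + u(-1)))*(((269 - 454) + 245) - 1306) = ((383 + 736)/(389/194 + (7/4 - ½*(-1)²)))*(((269 - 454) + 245) - 1306) = (1119/(389/194 + (7/4 - ½*1)))*((-185 + 245) - 1306) = (1119/(389/194 + (7/4 - ½)))*(60 - 1306) = (1119/(389/194 + 5/4))*(-1246) = (1119/(1263/388))*(-1246) = (1119*(388/1263))*(-1246) = (144724/421)*(-1246) = -180326104/421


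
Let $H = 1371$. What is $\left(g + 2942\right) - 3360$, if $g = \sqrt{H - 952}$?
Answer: $-418 + \sqrt{419} \approx -397.53$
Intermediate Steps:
$g = \sqrt{419}$ ($g = \sqrt{1371 - 952} = \sqrt{419} \approx 20.469$)
$\left(g + 2942\right) - 3360 = \left(\sqrt{419} + 2942\right) - 3360 = \left(2942 + \sqrt{419}\right) - 3360 = -418 + \sqrt{419}$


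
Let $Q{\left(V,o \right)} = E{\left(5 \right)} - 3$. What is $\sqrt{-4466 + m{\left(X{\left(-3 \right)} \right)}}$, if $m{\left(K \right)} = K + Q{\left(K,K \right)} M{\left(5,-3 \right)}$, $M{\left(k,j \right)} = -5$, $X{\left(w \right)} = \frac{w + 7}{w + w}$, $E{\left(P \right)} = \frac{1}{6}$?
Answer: $\frac{i \sqrt{17810}}{2} \approx 66.727 i$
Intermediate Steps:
$E{\left(P \right)} = \frac{1}{6}$
$X{\left(w \right)} = \frac{7 + w}{2 w}$
$Q{\left(V,o \right)} = - \frac{17}{6}$ ($Q{\left(V,o \right)} = \frac{1}{6} - 3 = - \frac{17}{6}$)
$m{\left(K \right)} = \frac{85}{6} + K$ ($m{\left(K \right)} = K - - \frac{85}{6} = K + \frac{85}{6} = \frac{85}{6} + K$)
$\sqrt{-4466 + m{\left(X{\left(-3 \right)} \right)}} = \sqrt{-4466 + \left(\frac{85}{6} + \frac{7 - 3}{2 \left(-3\right)}\right)} = \sqrt{-4466 + \left(\frac{85}{6} + \frac{1}{2} \left(- \frac{1}{3}\right) 4\right)} = \sqrt{-4466 + \left(\frac{85}{6} - \frac{2}{3}\right)} = \sqrt{-4466 + \frac{27}{2}} = \sqrt{- \frac{8905}{2}} = \frac{i \sqrt{17810}}{2}$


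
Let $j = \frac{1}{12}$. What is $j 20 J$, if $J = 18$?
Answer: $30$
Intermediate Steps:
$j = \frac{1}{12} \approx 0.083333$
$j 20 J = \frac{1}{12} \cdot 20 \cdot 18 = \frac{5}{3} \cdot 18 = 30$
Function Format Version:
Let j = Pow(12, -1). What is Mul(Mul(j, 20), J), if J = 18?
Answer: 30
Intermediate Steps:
j = Rational(1, 12) ≈ 0.083333
Mul(Mul(j, 20), J) = Mul(Mul(Rational(1, 12), 20), 18) = Mul(Rational(5, 3), 18) = 30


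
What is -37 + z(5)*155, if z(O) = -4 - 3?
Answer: -1122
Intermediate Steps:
z(O) = -7
-37 + z(5)*155 = -37 - 7*155 = -37 - 1085 = -1122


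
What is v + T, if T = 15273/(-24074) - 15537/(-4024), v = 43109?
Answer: 2088222094385/48436888 ≈ 43112.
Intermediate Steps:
T = 156289593/48436888 (T = 15273*(-1/24074) - 15537*(-1/4024) = -15273/24074 + 15537/4024 = 156289593/48436888 ≈ 3.2267)
v + T = 43109 + 156289593/48436888 = 2088222094385/48436888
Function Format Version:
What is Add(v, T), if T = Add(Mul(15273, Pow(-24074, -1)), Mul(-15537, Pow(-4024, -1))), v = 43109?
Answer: Rational(2088222094385, 48436888) ≈ 43112.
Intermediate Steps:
T = Rational(156289593, 48436888) (T = Add(Mul(15273, Rational(-1, 24074)), Mul(-15537, Rational(-1, 4024))) = Add(Rational(-15273, 24074), Rational(15537, 4024)) = Rational(156289593, 48436888) ≈ 3.2267)
Add(v, T) = Add(43109, Rational(156289593, 48436888)) = Rational(2088222094385, 48436888)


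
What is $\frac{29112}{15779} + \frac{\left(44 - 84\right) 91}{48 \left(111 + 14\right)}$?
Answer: $\frac{2930911}{2366850} \approx 1.2383$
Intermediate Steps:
$\frac{29112}{15779} + \frac{\left(44 - 84\right) 91}{48 \left(111 + 14\right)} = 29112 \cdot \frac{1}{15779} + \frac{\left(-40\right) 91}{48 \cdot 125} = \frac{29112}{15779} - \frac{3640}{6000} = \frac{29112}{15779} - \frac{91}{150} = \frac{2930911}{2366850}$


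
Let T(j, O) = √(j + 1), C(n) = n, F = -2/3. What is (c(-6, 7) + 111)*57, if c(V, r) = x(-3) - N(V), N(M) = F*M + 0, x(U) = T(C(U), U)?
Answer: 6099 + 57*I*√2 ≈ 6099.0 + 80.61*I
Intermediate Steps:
F = -⅔ (F = -2*⅓ = -⅔ ≈ -0.66667)
T(j, O) = √(1 + j)
x(U) = √(1 + U)
N(M) = -2*M/3 (N(M) = -2*M/3 + 0 = -2*M/3)
c(V, r) = 2*V/3 + I*√2 (c(V, r) = √(1 - 3) - (-2)*V/3 = √(-2) + 2*V/3 = I*√2 + 2*V/3 = 2*V/3 + I*√2)
(c(-6, 7) + 111)*57 = (((⅔)*(-6) + I*√2) + 111)*57 = ((-4 + I*√2) + 111)*57 = (107 + I*√2)*57 = 6099 + 57*I*√2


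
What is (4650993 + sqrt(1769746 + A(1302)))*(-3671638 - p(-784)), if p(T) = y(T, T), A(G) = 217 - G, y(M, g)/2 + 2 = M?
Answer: -17069451275538 - 3670066*sqrt(1768661) ≈ -1.7074e+13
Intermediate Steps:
y(M, g) = -4 + 2*M
p(T) = -4 + 2*T
(4650993 + sqrt(1769746 + A(1302)))*(-3671638 - p(-784)) = (4650993 + sqrt(1769746 + (217 - 1*1302)))*(-3671638 - (-4 + 2*(-784))) = (4650993 + sqrt(1769746 + (217 - 1302)))*(-3671638 - (-4 - 1568)) = (4650993 + sqrt(1769746 - 1085))*(-3671638 - 1*(-1572)) = (4650993 + sqrt(1768661))*(-3671638 + 1572) = (4650993 + sqrt(1768661))*(-3670066) = -17069451275538 - 3670066*sqrt(1768661)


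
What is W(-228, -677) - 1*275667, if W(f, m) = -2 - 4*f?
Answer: -274757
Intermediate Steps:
W(-228, -677) - 1*275667 = (-2 - 4*(-228)) - 1*275667 = (-2 + 912) - 275667 = 910 - 275667 = -274757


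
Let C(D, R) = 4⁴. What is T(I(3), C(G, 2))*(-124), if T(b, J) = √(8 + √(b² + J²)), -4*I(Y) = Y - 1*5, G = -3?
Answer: -62*√(32 + 2*√262145) ≈ -2014.8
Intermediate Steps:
C(D, R) = 256
I(Y) = 5/4 - Y/4 (I(Y) = -(Y - 1*5)/4 = -(Y - 5)/4 = -(-5 + Y)/4 = 5/4 - Y/4)
T(b, J) = √(8 + √(J² + b²))
T(I(3), C(G, 2))*(-124) = √(8 + √(256² + (5/4 - ¼*3)²))*(-124) = √(8 + √(65536 + (5/4 - ¾)²))*(-124) = √(8 + √(65536 + (½)²))*(-124) = √(8 + √(65536 + ¼))*(-124) = √(8 + √(262145/4))*(-124) = √(8 + √262145/2)*(-124) = -124*√(8 + √262145/2)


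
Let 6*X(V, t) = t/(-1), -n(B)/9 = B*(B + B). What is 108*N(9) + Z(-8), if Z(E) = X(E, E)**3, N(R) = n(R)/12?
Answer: -354230/27 ≈ -13120.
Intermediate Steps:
n(B) = -18*B**2 (n(B) = -9*B*(B + B) = -9*B*2*B = -18*B**2)
X(V, t) = -t/6 (X(V, t) = (t/(-1))/6 = (t*(-1))/6 = (-t)/6 = -t/6)
N(R) = -3*R**2/2 (N(R) = -18*R**2/12 = -18*R**2*(1/12) = -3*R**2/2)
Z(E) = -E**3/216 (Z(E) = (-E/6)**3 = -E**3/216)
108*N(9) + Z(-8) = 108*(-3/2*9**2) - 1/216*(-8)**3 = 108*(-3/2*81) - 1/216*(-512) = 108*(-243/2) + 64/27 = -13122 + 64/27 = -354230/27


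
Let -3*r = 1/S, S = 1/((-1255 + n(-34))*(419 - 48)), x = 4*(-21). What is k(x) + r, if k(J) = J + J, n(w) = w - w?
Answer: 465101/3 ≈ 1.5503e+5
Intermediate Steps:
n(w) = 0
x = -84
k(J) = 2*J
S = -1/465605 (S = 1/((-1255 + 0)*(419 - 48)) = 1/(-1255*371) = 1/(-465605) = -1/465605 ≈ -2.1477e-6)
r = 465605/3 (r = -1/(3*(-1/465605)) = -⅓*(-465605) = 465605/3 ≈ 1.5520e+5)
k(x) + r = 2*(-84) + 465605/3 = -168 + 465605/3 = 465101/3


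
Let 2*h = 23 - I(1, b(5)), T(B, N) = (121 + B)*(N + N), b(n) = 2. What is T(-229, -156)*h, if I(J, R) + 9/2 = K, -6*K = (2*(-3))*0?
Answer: 463320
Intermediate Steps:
K = 0 (K = -2*(-3)*0/6 = -(-1)*0 = -1/6*0 = 0)
T(B, N) = 2*N*(121 + B) (T(B, N) = (121 + B)*(2*N) = 2*N*(121 + B))
I(J, R) = -9/2 (I(J, R) = -9/2 + 0 = -9/2)
h = 55/4 (h = (23 - 1*(-9/2))/2 = (23 + 9/2)/2 = (1/2)*(55/2) = 55/4 ≈ 13.750)
T(-229, -156)*h = (2*(-156)*(121 - 229))*(55/4) = (2*(-156)*(-108))*(55/4) = 33696*(55/4) = 463320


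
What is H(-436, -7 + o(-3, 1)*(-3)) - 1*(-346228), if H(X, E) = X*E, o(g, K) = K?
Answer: 350588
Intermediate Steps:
H(X, E) = E*X
H(-436, -7 + o(-3, 1)*(-3)) - 1*(-346228) = (-7 + 1*(-3))*(-436) - 1*(-346228) = (-7 - 3)*(-436) + 346228 = -10*(-436) + 346228 = 4360 + 346228 = 350588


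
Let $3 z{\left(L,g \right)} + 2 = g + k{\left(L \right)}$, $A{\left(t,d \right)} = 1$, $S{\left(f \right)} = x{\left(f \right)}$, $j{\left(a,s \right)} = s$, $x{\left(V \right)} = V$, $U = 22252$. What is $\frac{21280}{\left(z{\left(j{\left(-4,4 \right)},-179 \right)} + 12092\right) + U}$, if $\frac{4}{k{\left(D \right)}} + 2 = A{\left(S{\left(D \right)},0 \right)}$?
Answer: $\frac{3360}{5413} \approx 0.62073$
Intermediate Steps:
$S{\left(f \right)} = f$
$k{\left(D \right)} = -4$ ($k{\left(D \right)} = \frac{4}{-2 + 1} = \frac{4}{-1} = 4 \left(-1\right) = -4$)
$z{\left(L,g \right)} = -2 + \frac{g}{3}$ ($z{\left(L,g \right)} = - \frac{2}{3} + \frac{g - 4}{3} = - \frac{2}{3} + \frac{-4 + g}{3} = - \frac{2}{3} + \left(- \frac{4}{3} + \frac{g}{3}\right) = -2 + \frac{g}{3}$)
$\frac{21280}{\left(z{\left(j{\left(-4,4 \right)},-179 \right)} + 12092\right) + U} = \frac{21280}{\left(\left(-2 + \frac{1}{3} \left(-179\right)\right) + 12092\right) + 22252} = \frac{21280}{\left(\left(-2 - \frac{179}{3}\right) + 12092\right) + 22252} = \frac{21280}{\left(- \frac{185}{3} + 12092\right) + 22252} = \frac{21280}{\frac{36091}{3} + 22252} = \frac{21280}{\frac{102847}{3}} = 21280 \cdot \frac{3}{102847} = \frac{3360}{5413}$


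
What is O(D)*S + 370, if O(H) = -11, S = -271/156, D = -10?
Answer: 60701/156 ≈ 389.11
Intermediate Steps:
S = -271/156 (S = -271*1/156 = -271/156 ≈ -1.7372)
O(D)*S + 370 = -11*(-271/156) + 370 = 2981/156 + 370 = 60701/156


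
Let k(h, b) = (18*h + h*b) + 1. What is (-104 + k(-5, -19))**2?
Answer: 9604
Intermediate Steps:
k(h, b) = 1 + 18*h + b*h (k(h, b) = (18*h + b*h) + 1 = 1 + 18*h + b*h)
(-104 + k(-5, -19))**2 = (-104 + (1 + 18*(-5) - 19*(-5)))**2 = (-104 + (1 - 90 + 95))**2 = (-104 + 6)**2 = (-98)**2 = 9604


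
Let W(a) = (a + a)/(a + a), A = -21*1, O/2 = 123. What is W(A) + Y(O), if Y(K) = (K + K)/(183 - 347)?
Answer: -2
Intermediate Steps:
O = 246 (O = 2*123 = 246)
A = -21
W(a) = 1 (W(a) = (2*a)/((2*a)) = (2*a)*(1/(2*a)) = 1)
Y(K) = -K/82 (Y(K) = (2*K)/(-164) = (2*K)*(-1/164) = -K/82)
W(A) + Y(O) = 1 - 1/82*246 = 1 - 3 = -2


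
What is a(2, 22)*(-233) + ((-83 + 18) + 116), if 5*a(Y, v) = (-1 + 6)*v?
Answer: -5075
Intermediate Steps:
a(Y, v) = v (a(Y, v) = ((-1 + 6)*v)/5 = (5*v)/5 = v)
a(2, 22)*(-233) + ((-83 + 18) + 116) = 22*(-233) + ((-83 + 18) + 116) = -5126 + (-65 + 116) = -5126 + 51 = -5075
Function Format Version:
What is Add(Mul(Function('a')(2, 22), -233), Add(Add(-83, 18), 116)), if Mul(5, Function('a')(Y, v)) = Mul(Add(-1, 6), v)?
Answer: -5075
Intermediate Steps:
Function('a')(Y, v) = v (Function('a')(Y, v) = Mul(Rational(1, 5), Mul(Add(-1, 6), v)) = Mul(Rational(1, 5), Mul(5, v)) = v)
Add(Mul(Function('a')(2, 22), -233), Add(Add(-83, 18), 116)) = Add(Mul(22, -233), Add(Add(-83, 18), 116)) = Add(-5126, Add(-65, 116)) = Add(-5126, 51) = -5075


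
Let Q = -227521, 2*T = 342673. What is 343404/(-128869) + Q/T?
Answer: -176316086390/44159926837 ≈ -3.9927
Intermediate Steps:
T = 342673/2 (T = (½)*342673 = 342673/2 ≈ 1.7134e+5)
343404/(-128869) + Q/T = 343404/(-128869) - 227521/342673/2 = 343404*(-1/128869) - 227521*2/342673 = -343404/128869 - 455042/342673 = -176316086390/44159926837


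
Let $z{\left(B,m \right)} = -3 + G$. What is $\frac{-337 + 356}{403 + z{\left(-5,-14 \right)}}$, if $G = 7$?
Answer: $\frac{19}{407} \approx 0.046683$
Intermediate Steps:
$z{\left(B,m \right)} = 4$ ($z{\left(B,m \right)} = -3 + 7 = 4$)
$\frac{-337 + 356}{403 + z{\left(-5,-14 \right)}} = \frac{-337 + 356}{403 + 4} = \frac{19}{407}$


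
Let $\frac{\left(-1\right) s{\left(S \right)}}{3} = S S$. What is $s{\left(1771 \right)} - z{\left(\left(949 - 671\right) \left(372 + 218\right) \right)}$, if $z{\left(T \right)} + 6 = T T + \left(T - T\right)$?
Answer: $-26911969717$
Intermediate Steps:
$s{\left(S \right)} = - 3 S^{2}$ ($s{\left(S \right)} = - 3 S S = - 3 S^{2}$)
$z{\left(T \right)} = -6 + T^{2}$ ($z{\left(T \right)} = -6 + \left(T T + \left(T - T\right)\right) = -6 + \left(T^{2} + 0\right) = -6 + T^{2}$)
$s{\left(1771 \right)} - z{\left(\left(949 - 671\right) \left(372 + 218\right) \right)} = - 3 \cdot 1771^{2} - \left(-6 + \left(\left(949 - 671\right) \left(372 + 218\right)\right)^{2}\right) = \left(-3\right) 3136441 - \left(-6 + \left(278 \cdot 590\right)^{2}\right) = -9409323 - \left(-6 + 164020^{2}\right) = -9409323 - \left(-6 + 26902560400\right) = -9409323 - 26902560394 = -26911969717$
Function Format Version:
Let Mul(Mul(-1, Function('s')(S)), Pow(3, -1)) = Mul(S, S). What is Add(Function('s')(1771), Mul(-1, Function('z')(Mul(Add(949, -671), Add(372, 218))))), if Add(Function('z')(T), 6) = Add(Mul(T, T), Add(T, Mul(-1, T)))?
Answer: -26911969717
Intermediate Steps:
Function('s')(S) = Mul(-3, Pow(S, 2)) (Function('s')(S) = Mul(-3, Mul(S, S)) = Mul(-3, Pow(S, 2)))
Function('z')(T) = Add(-6, Pow(T, 2)) (Function('z')(T) = Add(-6, Add(Mul(T, T), Add(T, Mul(-1, T)))) = Add(-6, Add(Pow(T, 2), 0)) = Add(-6, Pow(T, 2)))
Add(Function('s')(1771), Mul(-1, Function('z')(Mul(Add(949, -671), Add(372, 218))))) = Add(Mul(-3, Pow(1771, 2)), Mul(-1, Add(-6, Pow(Mul(Add(949, -671), Add(372, 218)), 2)))) = Add(Mul(-3, 3136441), Mul(-1, Add(-6, Pow(Mul(278, 590), 2)))) = Add(-9409323, Mul(-1, Add(-6, Pow(164020, 2)))) = Add(-9409323, Mul(-1, Add(-6, 26902560400))) = Add(-9409323, Mul(-1, 26902560394)) = Add(-9409323, -26902560394) = -26911969717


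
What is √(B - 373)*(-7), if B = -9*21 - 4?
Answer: -7*I*√566 ≈ -166.54*I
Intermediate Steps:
B = -193 (B = -189 - 4 = -193)
√(B - 373)*(-7) = √(-193 - 373)*(-7) = √(-566)*(-7) = (I*√566)*(-7) = -7*I*√566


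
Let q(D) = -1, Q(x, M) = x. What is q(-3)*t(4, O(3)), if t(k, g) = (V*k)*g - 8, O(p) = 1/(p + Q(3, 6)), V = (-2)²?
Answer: 16/3 ≈ 5.3333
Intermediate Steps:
V = 4
O(p) = 1/(3 + p) (O(p) = 1/(p + 3) = 1/(3 + p))
t(k, g) = -8 + 4*g*k (t(k, g) = (4*k)*g - 8 = 4*g*k - 8 = -8 + 4*g*k)
q(-3)*t(4, O(3)) = -(-8 + 4*4/(3 + 3)) = -(-8 + 4*4/6) = -(-8 + 4*(⅙)*4) = -(-8 + 8/3) = -1*(-16/3) = 16/3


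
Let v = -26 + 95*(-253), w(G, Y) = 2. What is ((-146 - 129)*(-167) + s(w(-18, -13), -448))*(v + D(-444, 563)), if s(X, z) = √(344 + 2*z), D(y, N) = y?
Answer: -1125392125 - 49010*I*√138 ≈ -1.1254e+9 - 5.7574e+5*I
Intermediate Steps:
v = -24061 (v = -26 - 24035 = -24061)
((-146 - 129)*(-167) + s(w(-18, -13), -448))*(v + D(-444, 563)) = ((-146 - 129)*(-167) + √(344 + 2*(-448)))*(-24061 - 444) = (-275*(-167) + √(344 - 896))*(-24505) = (45925 + √(-552))*(-24505) = (45925 + 2*I*√138)*(-24505) = -1125392125 - 49010*I*√138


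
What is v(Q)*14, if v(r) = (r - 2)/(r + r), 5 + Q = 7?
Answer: 0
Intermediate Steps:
Q = 2 (Q = -5 + 7 = 2)
v(r) = (-2 + r)/(2*r) (v(r) = (-2 + r)/((2*r)) = (-2 + r)*(1/(2*r)) = (-2 + r)/(2*r))
v(Q)*14 = ((½)*(-2 + 2)/2)*14 = ((½)*(½)*0)*14 = 0*14 = 0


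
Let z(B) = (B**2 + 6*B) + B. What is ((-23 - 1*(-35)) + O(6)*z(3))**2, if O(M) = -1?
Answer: 324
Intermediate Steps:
z(B) = B**2 + 7*B
((-23 - 1*(-35)) + O(6)*z(3))**2 = ((-23 - 1*(-35)) - 3*(7 + 3))**2 = ((-23 + 35) - 3*10)**2 = (12 - 1*30)**2 = (12 - 30)**2 = (-18)**2 = 324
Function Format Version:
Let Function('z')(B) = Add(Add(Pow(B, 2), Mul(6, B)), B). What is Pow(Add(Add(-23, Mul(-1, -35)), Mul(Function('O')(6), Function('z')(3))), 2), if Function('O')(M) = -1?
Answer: 324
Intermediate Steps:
Function('z')(B) = Add(Pow(B, 2), Mul(7, B))
Pow(Add(Add(-23, Mul(-1, -35)), Mul(Function('O')(6), Function('z')(3))), 2) = Pow(Add(Add(-23, Mul(-1, -35)), Mul(-1, Mul(3, Add(7, 3)))), 2) = Pow(Add(Add(-23, 35), Mul(-1, Mul(3, 10))), 2) = Pow(Add(12, Mul(-1, 30)), 2) = Pow(Add(12, -30), 2) = Pow(-18, 2) = 324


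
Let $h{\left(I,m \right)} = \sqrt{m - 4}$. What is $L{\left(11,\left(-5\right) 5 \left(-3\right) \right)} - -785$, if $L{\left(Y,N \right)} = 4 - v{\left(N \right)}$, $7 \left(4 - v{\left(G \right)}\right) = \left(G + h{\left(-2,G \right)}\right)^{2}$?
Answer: $\frac{11191}{7} + \frac{150 \sqrt{71}}{7} \approx 1779.3$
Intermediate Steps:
$h{\left(I,m \right)} = \sqrt{-4 + m}$
$v{\left(G \right)} = 4 - \frac{\left(G + \sqrt{-4 + G}\right)^{2}}{7}$
$L{\left(Y,N \right)} = \frac{\left(N + \sqrt{-4 + N}\right)^{2}}{7}$ ($L{\left(Y,N \right)} = 4 - \left(4 - \frac{\left(N + \sqrt{-4 + N}\right)^{2}}{7}\right) = 4 + \left(-4 + \frac{\left(N + \sqrt{-4 + N}\right)^{2}}{7}\right) = \frac{\left(N + \sqrt{-4 + N}\right)^{2}}{7}$)
$L{\left(11,\left(-5\right) 5 \left(-3\right) \right)} - -785 = \frac{\left(\left(-5\right) 5 \left(-3\right) + \sqrt{-4 + \left(-5\right) 5 \left(-3\right)}\right)^{2}}{7} - -785 = \frac{\left(\left(-25\right) \left(-3\right) + \sqrt{-4 - -75}\right)^{2}}{7} + 785 = \frac{\left(75 + \sqrt{-4 + 75}\right)^{2}}{7} + 785 = \frac{\left(75 + \sqrt{71}\right)^{2}}{7} + 785 = 785 + \frac{\left(75 + \sqrt{71}\right)^{2}}{7}$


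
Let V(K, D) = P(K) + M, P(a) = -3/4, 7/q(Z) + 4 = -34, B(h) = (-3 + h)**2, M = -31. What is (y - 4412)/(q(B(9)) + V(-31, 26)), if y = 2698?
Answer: 130264/2427 ≈ 53.673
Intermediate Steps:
q(Z) = -7/38 (q(Z) = 7/(-4 - 34) = 7/(-38) = 7*(-1/38) = -7/38)
P(a) = -3/4 (P(a) = -3*1/4 = -3/4)
V(K, D) = -127/4 (V(K, D) = -3/4 - 31 = -127/4)
(y - 4412)/(q(B(9)) + V(-31, 26)) = (2698 - 4412)/(-7/38 - 127/4) = -1714/(-2427/76) = -1714*(-76/2427) = 130264/2427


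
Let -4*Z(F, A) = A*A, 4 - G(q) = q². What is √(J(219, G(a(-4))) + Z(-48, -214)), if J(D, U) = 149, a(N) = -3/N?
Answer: 10*I*√113 ≈ 106.3*I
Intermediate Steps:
G(q) = 4 - q²
Z(F, A) = -A²/4 (Z(F, A) = -A*A/4 = -A²/4)
√(J(219, G(a(-4))) + Z(-48, -214)) = √(149 - ¼*(-214)²) = √(149 - ¼*45796) = √(149 - 11449) = √(-11300) = 10*I*√113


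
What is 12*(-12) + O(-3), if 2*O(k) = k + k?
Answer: -147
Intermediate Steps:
O(k) = k (O(k) = (k + k)/2 = (2*k)/2 = k)
12*(-12) + O(-3) = 12*(-12) - 3 = -144 - 3 = -147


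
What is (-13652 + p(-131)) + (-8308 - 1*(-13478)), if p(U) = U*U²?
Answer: -2256573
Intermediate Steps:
p(U) = U³
(-13652 + p(-131)) + (-8308 - 1*(-13478)) = (-13652 + (-131)³) + (-8308 - 1*(-13478)) = (-13652 - 2248091) + (-8308 + 13478) = -2261743 + 5170 = -2256573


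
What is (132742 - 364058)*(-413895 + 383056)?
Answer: 7133554124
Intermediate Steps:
(132742 - 364058)*(-413895 + 383056) = -231316*(-30839) = 7133554124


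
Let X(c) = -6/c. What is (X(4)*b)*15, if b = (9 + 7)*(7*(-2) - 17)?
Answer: 11160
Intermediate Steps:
b = -496 (b = 16*(-14 - 17) = 16*(-31) = -496)
(X(4)*b)*15 = (-6/4*(-496))*15 = (-6*1/4*(-496))*15 = -3/2*(-496)*15 = 744*15 = 11160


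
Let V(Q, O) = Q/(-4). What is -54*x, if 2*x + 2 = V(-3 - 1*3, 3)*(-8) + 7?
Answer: 189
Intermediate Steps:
V(Q, O) = -Q/4 (V(Q, O) = Q*(-¼) = -Q/4)
x = -7/2 (x = -1 + (-(-3 - 1*3)/4*(-8) + 7)/2 = -1 + (-(-3 - 3)/4*(-8) + 7)/2 = -1 + (-¼*(-6)*(-8) + 7)/2 = -1 + ((3/2)*(-8) + 7)/2 = -1 + (-12 + 7)/2 = -1 + (½)*(-5) = -1 - 5/2 = -7/2 ≈ -3.5000)
-54*x = -54*(-7/2) = 189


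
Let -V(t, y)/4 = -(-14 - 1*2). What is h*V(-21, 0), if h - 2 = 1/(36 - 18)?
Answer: -1184/9 ≈ -131.56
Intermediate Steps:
h = 37/18 (h = 2 + 1/(36 - 18) = 2 + 1/18 = 37/18 ≈ 2.0556)
V(t, y) = -64 (V(t, y) = -(-4)*(-14 - 1*2) = -(-4)*(-14 - 2) = -(-4)*(-16) = -4*16 = -64)
h*V(-21, 0) = (37/18)*(-64) = -1184/9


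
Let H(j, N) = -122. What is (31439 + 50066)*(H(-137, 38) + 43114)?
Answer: 3504062960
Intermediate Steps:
(31439 + 50066)*(H(-137, 38) + 43114) = (31439 + 50066)*(-122 + 43114) = 81505*42992 = 3504062960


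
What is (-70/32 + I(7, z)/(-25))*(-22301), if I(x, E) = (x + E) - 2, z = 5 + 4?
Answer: 24508799/400 ≈ 61272.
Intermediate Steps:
z = 9
I(x, E) = -2 + E + x (I(x, E) = (E + x) - 2 = -2 + E + x)
(-70/32 + I(7, z)/(-25))*(-22301) = (-70/32 + (-2 + 9 + 7)/(-25))*(-22301) = (-70*1/32 + 14*(-1/25))*(-22301) = (-35/16 - 14/25)*(-22301) = -1099/400*(-22301) = 24508799/400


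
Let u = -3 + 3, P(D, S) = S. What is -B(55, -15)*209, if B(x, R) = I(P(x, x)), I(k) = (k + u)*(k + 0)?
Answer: -632225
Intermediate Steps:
u = 0
I(k) = k**2 (I(k) = (k + 0)*(k + 0) = k*k = k**2)
B(x, R) = x**2
-B(55, -15)*209 = -55**2*209 = -3025*209 = -1*632225 = -632225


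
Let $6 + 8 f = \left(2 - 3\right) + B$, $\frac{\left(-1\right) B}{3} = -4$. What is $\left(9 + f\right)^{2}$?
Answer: $\frac{5929}{64} \approx 92.641$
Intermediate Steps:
$B = 12$ ($B = \left(-3\right) \left(-4\right) = 12$)
$f = \frac{5}{8}$ ($f = - \frac{3}{4} + \frac{\left(2 - 3\right) + 12}{8} = - \frac{3}{4} + \frac{-1 + 12}{8} = - \frac{3}{4} + \frac{1}{8} \cdot 11 = - \frac{3}{4} + \frac{11}{8} = \frac{5}{8} \approx 0.625$)
$\left(9 + f\right)^{2} = \left(9 + \frac{5}{8}\right)^{2} = \left(\frac{77}{8}\right)^{2} = \frac{5929}{64}$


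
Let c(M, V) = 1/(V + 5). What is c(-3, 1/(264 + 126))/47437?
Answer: 30/7119199 ≈ 4.2140e-6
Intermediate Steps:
c(M, V) = 1/(5 + V)
c(-3, 1/(264 + 126))/47437 = 1/((5 + 1/(264 + 126))*47437) = (1/47437)/(5 + 1/390) = (1/47437)/(1951/390) = (390/1951)*(1/47437) = 30/7119199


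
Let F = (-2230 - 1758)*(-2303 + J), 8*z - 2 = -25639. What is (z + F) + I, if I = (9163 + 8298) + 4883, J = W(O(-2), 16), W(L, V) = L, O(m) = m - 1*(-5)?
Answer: 73532315/8 ≈ 9.1915e+6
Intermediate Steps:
O(m) = 5 + m (O(m) = m + 5 = 5 + m)
J = 3 (J = 5 - 2 = 3)
z = -25637/8 (z = ¼ + (⅛)*(-25639) = ¼ - 25639/8 = -25637/8 ≈ -3204.6)
I = 22344 (I = 17461 + 4883 = 22344)
F = 9172400 (F = (-2230 - 1758)*(-2303 + 3) = -3988*(-2300) = 9172400)
(z + F) + I = (-25637/8 + 9172400) + 22344 = 73353563/8 + 22344 = 73532315/8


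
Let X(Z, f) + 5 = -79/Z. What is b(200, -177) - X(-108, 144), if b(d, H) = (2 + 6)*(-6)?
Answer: -4723/108 ≈ -43.732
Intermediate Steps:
X(Z, f) = -5 - 79/Z
b(d, H) = -48 (b(d, H) = 8*(-6) = -48)
b(200, -177) - X(-108, 144) = -48 - (-5 - 79/(-108)) = -48 - (-5 - 79*(-1/108)) = -48 - (-5 + 79/108) = -48 - 1*(-461/108) = -48 + 461/108 = -4723/108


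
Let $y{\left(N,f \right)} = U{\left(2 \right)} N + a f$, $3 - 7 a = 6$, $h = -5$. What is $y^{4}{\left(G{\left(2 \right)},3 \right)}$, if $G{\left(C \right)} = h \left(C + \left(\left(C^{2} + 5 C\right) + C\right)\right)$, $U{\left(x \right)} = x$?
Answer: $\frac{2593262550321}{2401} \approx 1.0801 \cdot 10^{9}$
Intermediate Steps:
$a = - \frac{3}{7}$ ($a = \frac{3}{7} - \frac{6}{7} = - \frac{3}{7} \approx -0.42857$)
$G{\left(C \right)} = - 35 C - 5 C^{2}$ ($G{\left(C \right)} = - 5 \left(C + \left(\left(C^{2} + 5 C\right) + C\right)\right) = - 5 \left(C + \left(C^{2} + 6 C\right)\right) = - 5 \left(C^{2} + 7 C\right) = - 35 C - 5 C^{2}$)
$y{\left(N,f \right)} = 2 N - \frac{3 f}{7}$
$y^{4}{\left(G{\left(2 \right)},3 \right)} = \left(2 \left(\left(-5\right) 2 \left(7 + 2\right)\right) - \frac{9}{7}\right)^{4} = \left(2 \left(\left(-5\right) 2 \cdot 9\right) - \frac{9}{7}\right)^{4} = \left(2 \left(-90\right) - \frac{9}{7}\right)^{4} = \left(-180 - \frac{9}{7}\right)^{4} = \left(- \frac{1269}{7}\right)^{4} = \frac{2593262550321}{2401}$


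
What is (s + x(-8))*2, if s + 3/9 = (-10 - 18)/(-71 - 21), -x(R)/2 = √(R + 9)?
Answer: -280/69 ≈ -4.0580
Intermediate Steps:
x(R) = -2*√(9 + R) (x(R) = -2*√(R + 9) = -2*√(9 + R))
s = -2/69 (s = -⅓ + (-10 - 18)/(-71 - 21) = -⅓ - 28/(-92) = -⅓ - 28*(-1/92) = -⅓ + 7/23 = -2/69 ≈ -0.028986)
(s + x(-8))*2 = (-2/69 - 2*√(9 - 8))*2 = (-2/69 - 2*√1)*2 = (-2/69 - 2*1)*2 = (-2/69 - 2)*2 = -140/69*2 = -280/69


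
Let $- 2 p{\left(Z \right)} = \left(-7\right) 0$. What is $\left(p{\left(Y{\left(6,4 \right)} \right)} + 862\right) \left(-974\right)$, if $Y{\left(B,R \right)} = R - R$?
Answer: $-839588$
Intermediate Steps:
$Y{\left(B,R \right)} = 0$
$p{\left(Z \right)} = 0$ ($p{\left(Z \right)} = - \frac{\left(-7\right) 0}{2} = \left(- \frac{1}{2}\right) 0 = 0$)
$\left(p{\left(Y{\left(6,4 \right)} \right)} + 862\right) \left(-974\right) = \left(0 + 862\right) \left(-974\right) = 862 \left(-974\right) = -839588$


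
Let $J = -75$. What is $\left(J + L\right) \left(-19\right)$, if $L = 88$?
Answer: $-247$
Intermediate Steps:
$\left(J + L\right) \left(-19\right) = \left(-75 + 88\right) \left(-19\right) = 13 \left(-19\right) = -247$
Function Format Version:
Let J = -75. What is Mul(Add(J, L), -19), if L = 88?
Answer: -247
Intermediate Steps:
Mul(Add(J, L), -19) = Mul(Add(-75, 88), -19) = Mul(13, -19) = -247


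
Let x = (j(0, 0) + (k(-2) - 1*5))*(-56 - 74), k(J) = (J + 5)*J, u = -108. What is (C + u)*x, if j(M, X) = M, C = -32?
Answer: -200200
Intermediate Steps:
k(J) = J*(5 + J) (k(J) = (5 + J)*J = J*(5 + J))
x = 1430 (x = (0 + (-2*(5 - 2) - 1*5))*(-56 - 74) = (0 + (-2*3 - 5))*(-130) = (0 + (-6 - 5))*(-130) = (0 - 11)*(-130) = -11*(-130) = 1430)
(C + u)*x = (-32 - 108)*1430 = -140*1430 = -200200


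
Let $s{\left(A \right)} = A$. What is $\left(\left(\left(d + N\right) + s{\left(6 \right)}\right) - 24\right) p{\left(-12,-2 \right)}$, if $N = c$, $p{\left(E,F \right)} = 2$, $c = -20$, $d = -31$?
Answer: $-138$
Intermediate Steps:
$N = -20$
$\left(\left(\left(d + N\right) + s{\left(6 \right)}\right) - 24\right) p{\left(-12,-2 \right)} = \left(\left(\left(-31 - 20\right) + 6\right) - 24\right) 2 = \left(\left(-51 + 6\right) - 24\right) 2 = \left(-45 - 24\right) 2 = \left(-69\right) 2 = -138$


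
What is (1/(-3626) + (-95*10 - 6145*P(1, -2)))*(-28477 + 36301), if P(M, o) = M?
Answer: -100641954552/1813 ≈ -5.5511e+7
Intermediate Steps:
(1/(-3626) + (-95*10 - 6145*P(1, -2)))*(-28477 + 36301) = (1/(-3626) + (-95*10 - 6145*1))*(-28477 + 36301) = (-1/3626 + (-950 - 6145))*7824 = (-1/3626 - 7095)*7824 = -25726471/3626*7824 = -100641954552/1813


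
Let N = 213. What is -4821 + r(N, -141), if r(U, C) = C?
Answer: -4962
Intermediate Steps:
-4821 + r(N, -141) = -4821 - 141 = -4962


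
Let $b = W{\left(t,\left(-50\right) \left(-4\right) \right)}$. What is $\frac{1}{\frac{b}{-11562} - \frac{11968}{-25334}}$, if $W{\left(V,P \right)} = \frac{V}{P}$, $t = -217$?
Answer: $\frac{29291170800}{13840150339} \approx 2.1164$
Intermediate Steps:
$b = - \frac{217}{200}$ ($b = - \frac{217}{\left(-50\right) \left(-4\right)} = - \frac{217}{200} \approx -1.085$)
$\frac{1}{\frac{b}{-11562} - \frac{11968}{-25334}} = \frac{1}{- \frac{217}{200 \left(-11562\right)} - \frac{11968}{-25334}} = \frac{1}{\left(- \frac{217}{200}\right) \left(- \frac{1}{11562}\right) - - \frac{5984}{12667}} = \frac{1}{\frac{217}{2312400} + \frac{5984}{12667}} = \frac{1}{\frac{13840150339}{29291170800}} = \frac{29291170800}{13840150339}$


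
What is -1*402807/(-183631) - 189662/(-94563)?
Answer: 10416923009/2480671179 ≈ 4.1992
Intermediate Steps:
-1*402807/(-183631) - 189662/(-94563) = -402807*(-1/183631) - 189662*(-1/94563) = 402807/183631 + 189662/94563 = 10416923009/2480671179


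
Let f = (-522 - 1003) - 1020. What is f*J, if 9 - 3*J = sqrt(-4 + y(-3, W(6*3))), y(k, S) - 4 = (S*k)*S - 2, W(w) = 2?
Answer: -7635 + 2545*I*sqrt(14)/3 ≈ -7635.0 + 3174.2*I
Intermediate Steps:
y(k, S) = 2 + k*S**2 (y(k, S) = 4 + ((S*k)*S - 2) = 4 + (k*S**2 - 2) = 4 + (-2 + k*S**2) = 2 + k*S**2)
f = -2545 (f = -1525 - 1020 = -2545)
J = 3 - I*sqrt(14)/3 (J = 3 - sqrt(-4 + (2 - 3*2**2))/3 = 3 - sqrt(-4 + (2 - 3*4))/3 = 3 - sqrt(-4 + (2 - 12))/3 = 3 - sqrt(-4 - 10)/3 = 3 - I*sqrt(14)/3 ≈ 3.0 - 1.2472*I)
f*J = -2545*(3 - I*sqrt(14)/3) = -7635 + 2545*I*sqrt(14)/3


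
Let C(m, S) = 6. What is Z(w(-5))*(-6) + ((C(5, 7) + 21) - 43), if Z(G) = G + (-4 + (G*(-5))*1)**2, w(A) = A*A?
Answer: -100012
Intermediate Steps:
w(A) = A**2
Z(G) = G + (-4 - 5*G)**2 (Z(G) = G + (-4 - 5*G*1)**2 = G + (-4 - 5*G)**2)
Z(w(-5))*(-6) + ((C(5, 7) + 21) - 43) = ((-5)**2 + (4 + 5*(-5)**2)**2)*(-6) + ((6 + 21) - 43) = (25 + (4 + 5*25)**2)*(-6) + (27 - 43) = (25 + (4 + 125)**2)*(-6) - 16 = (25 + 129**2)*(-6) - 16 = (25 + 16641)*(-6) - 16 = 16666*(-6) - 16 = -99996 - 16 = -100012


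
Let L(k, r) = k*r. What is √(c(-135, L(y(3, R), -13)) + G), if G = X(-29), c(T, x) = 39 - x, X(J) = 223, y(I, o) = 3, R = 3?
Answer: √301 ≈ 17.349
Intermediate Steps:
G = 223
√(c(-135, L(y(3, R), -13)) + G) = √((39 - 3*(-13)) + 223) = √((39 - 1*(-39)) + 223) = √((39 + 39) + 223) = √(78 + 223) = √301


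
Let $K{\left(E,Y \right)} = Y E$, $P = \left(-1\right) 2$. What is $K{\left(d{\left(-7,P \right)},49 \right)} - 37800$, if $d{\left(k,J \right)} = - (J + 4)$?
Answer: $-37898$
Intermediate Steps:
$P = -2$
$d{\left(k,J \right)} = -4 - J$ ($d{\left(k,J \right)} = - (4 + J) = -4 - J$)
$K{\left(E,Y \right)} = E Y$
$K{\left(d{\left(-7,P \right)},49 \right)} - 37800 = \left(-4 - -2\right) 49 - 37800 = \left(-4 + 2\right) 49 - 37800 = \left(-2\right) 49 - 37800 = -98 - 37800 = -37898$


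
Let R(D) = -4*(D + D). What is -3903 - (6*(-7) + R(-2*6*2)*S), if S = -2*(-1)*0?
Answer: -3861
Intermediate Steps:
S = 0 (S = 2*0 = 0)
R(D) = -8*D
-3903 - (6*(-7) + R(-2*6*2)*S) = -3903 - (6*(-7) - 8*(-2*6)*2*0) = -3903 - (-42 - (-96)*2*0) = -3903 - (-42 - 8*(-24)*0) = -3903 - (-42 + 192*0) = -3903 - (-42 + 0) = -3903 - 1*(-42) = -3903 + 42 = -3861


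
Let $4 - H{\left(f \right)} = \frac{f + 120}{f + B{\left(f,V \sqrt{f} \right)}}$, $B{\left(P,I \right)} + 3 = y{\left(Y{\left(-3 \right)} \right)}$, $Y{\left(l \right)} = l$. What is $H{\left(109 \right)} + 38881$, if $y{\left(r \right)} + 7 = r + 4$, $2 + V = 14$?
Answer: $\frac{3888271}{100} \approx 38883.0$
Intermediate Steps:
$V = 12$ ($V = -2 + 14 = 12$)
$y{\left(r \right)} = -3 + r$ ($y{\left(r \right)} = -7 + \left(r + 4\right) = -7 + \left(4 + r\right) = -3 + r$)
$B{\left(P,I \right)} = -9$ ($B{\left(P,I \right)} = -3 - 6 = -9$)
$H{\left(f \right)} = 4 - \frac{120 + f}{-9 + f}$ ($H{\left(f \right)} = 4 - \frac{f + 120}{f - 9} = 4 - \frac{120 + f}{-9 + f}$)
$H{\left(109 \right)} + 38881 = \frac{3 \left(-52 + 109\right)}{-9 + 109} + 38881 = 3 \cdot \frac{1}{100} \cdot 57 + 38881 = \frac{171}{100} + 38881 = \frac{3888271}{100}$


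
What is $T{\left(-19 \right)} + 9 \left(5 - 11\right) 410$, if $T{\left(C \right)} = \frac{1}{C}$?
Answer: $- \frac{420661}{19} \approx -22140.0$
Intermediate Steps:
$T{\left(-19 \right)} + 9 \left(5 - 11\right) 410 = \frac{1}{-19} + 9 \left(5 - 11\right) 410 = - \frac{1}{19} + 9 \left(-6\right) 410 = - \frac{1}{19} - 22140 = - \frac{420661}{19}$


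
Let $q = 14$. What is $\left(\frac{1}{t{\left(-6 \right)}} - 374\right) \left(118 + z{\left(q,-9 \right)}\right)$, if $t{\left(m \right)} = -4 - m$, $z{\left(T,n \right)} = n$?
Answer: $- \frac{81423}{2} \approx -40712.0$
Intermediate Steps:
$\left(\frac{1}{t{\left(-6 \right)}} - 374\right) \left(118 + z{\left(q,-9 \right)}\right) = \left(\frac{1}{-4 - -6} - 374\right) \left(118 - 9\right) = \left(\frac{1}{-4 + 6} - 374\right) 109 = \left(\frac{1}{2} - 374\right) 109 = \left(- \frac{747}{2}\right) 109 = - \frac{81423}{2}$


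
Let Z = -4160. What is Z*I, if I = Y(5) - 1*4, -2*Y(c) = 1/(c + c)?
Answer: 16848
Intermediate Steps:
Y(c) = -1/(4*c) (Y(c) = -1/(2*(c + c)) = -1/(2*c)/2 = -1/(4*c))
I = -81/20 (I = -1/4/5 - 1*4 = -1/4*1/5 - 4 = -1/20 - 4 = -81/20 ≈ -4.0500)
Z*I = -4160*(-81/20) = 16848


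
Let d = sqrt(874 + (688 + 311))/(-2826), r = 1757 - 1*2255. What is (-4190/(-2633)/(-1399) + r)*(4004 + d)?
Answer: -7345019906224/3683567 + 917210278*sqrt(1873)/5204880171 ≈ -1.9940e+6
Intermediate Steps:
r = -498 (r = 1757 - 2255 = -498)
d = -sqrt(1873)/2826 (d = sqrt(874 + 999)*(-1/2826) = sqrt(1873)*(-1/2826) = -sqrt(1873)/2826 ≈ -0.015314)
(-4190/(-2633)/(-1399) + r)*(4004 + d) = (-4190/(-2633)/(-1399) - 498)*(4004 - sqrt(1873)/2826) = (-4190*(-1/2633)*(-1/1399) - 498)*(4004 - sqrt(1873)/2826) = ((4190/2633)*(-1/1399) - 498)*(4004 - sqrt(1873)/2826) = (-4190/3683567 - 498)*(4004 - sqrt(1873)/2826) = -1834420556*(4004 - sqrt(1873)/2826)/3683567 = -7345019906224/3683567 + 917210278*sqrt(1873)/5204880171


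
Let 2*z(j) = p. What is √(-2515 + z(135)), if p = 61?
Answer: I*√9938/2 ≈ 49.845*I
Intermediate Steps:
z(j) = 61/2 (z(j) = (½)*61 = 61/2)
√(-2515 + z(135)) = √(-2515 + 61/2) = √(-4969/2) = I*√9938/2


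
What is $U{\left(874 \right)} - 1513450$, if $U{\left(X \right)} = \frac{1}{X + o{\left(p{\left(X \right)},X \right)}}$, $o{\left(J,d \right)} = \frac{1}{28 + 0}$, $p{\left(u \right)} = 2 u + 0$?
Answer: $- \frac{37038661822}{24473} \approx -1.5135 \cdot 10^{6}$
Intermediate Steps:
$p{\left(u \right)} = 2 u$
$o{\left(J,d \right)} = \frac{1}{28}$
$U{\left(X \right)} = \frac{1}{\frac{1}{28} + X}$ ($U{\left(X \right)} = \frac{1}{X + \frac{1}{28}} = \frac{1}{\frac{1}{28} + X}$)
$U{\left(874 \right)} - 1513450 = \frac{28}{1 + 28 \cdot 874} - 1513450 = \frac{28}{1 + 24472} - 1513450 = \frac{28}{24473} - 1513450 = - \frac{37038661822}{24473}$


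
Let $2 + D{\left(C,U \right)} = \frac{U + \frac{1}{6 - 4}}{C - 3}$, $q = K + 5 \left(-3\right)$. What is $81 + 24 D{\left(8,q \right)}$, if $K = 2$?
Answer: $-27$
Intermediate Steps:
$q = -13$ ($q = 2 + 5 \left(-3\right) = 2 - 15 = -13$)
$D{\left(C,U \right)} = -2 + \frac{\frac{1}{2} + U}{-3 + C}$ ($D{\left(C,U \right)} = -2 + \frac{U + \frac{1}{6 - 4}}{C - 3} = -2 + \frac{U + \frac{1}{2}}{-3 + C} = -2 + \frac{\frac{1}{2} + U}{-3 + C}$)
$81 + 24 D{\left(8,q \right)} = 81 + 24 \frac{\frac{13}{2} - 13 - 16}{-3 + 8} = 81 + 24 \frac{\frac{13}{2} - 13 - 16}{5} = 81 + 24 \cdot \frac{1}{5} \left(- \frac{45}{2}\right) = 81 + 24 \left(- \frac{9}{2}\right) = 81 - 108 = -27$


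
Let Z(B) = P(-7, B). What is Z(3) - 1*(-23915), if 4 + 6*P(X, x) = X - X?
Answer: 71743/3 ≈ 23914.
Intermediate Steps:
P(X, x) = -2/3 (P(X, x) = -2/3 + (X - X)/6 = -2/3 + (1/6)*0 = -2/3 + 0 = -2/3)
Z(B) = -2/3
Z(3) - 1*(-23915) = -2/3 - 1*(-23915) = -2/3 + 23915 = 71743/3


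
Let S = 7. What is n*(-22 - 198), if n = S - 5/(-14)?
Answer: -11330/7 ≈ -1618.6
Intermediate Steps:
n = 103/14 (n = 7 - 5/(-14) = 7 - 5*(-1/14) = 7 + 5/14 = 103/14 ≈ 7.3571)
n*(-22 - 198) = 103*(-22 - 198)/14 = (103/14)*(-220) = -11330/7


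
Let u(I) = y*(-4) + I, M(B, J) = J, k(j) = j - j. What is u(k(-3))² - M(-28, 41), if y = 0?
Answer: -41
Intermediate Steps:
k(j) = 0
u(I) = I (u(I) = 0*(-4) + I = 0 + I = I)
u(k(-3))² - M(-28, 41) = 0² - 1*41 = 0 - 41 = -41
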